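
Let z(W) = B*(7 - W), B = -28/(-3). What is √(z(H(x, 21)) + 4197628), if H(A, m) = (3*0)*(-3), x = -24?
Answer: 2*√9444810/3 ≈ 2048.8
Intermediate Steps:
B = 28/3 (B = -28*(-⅓) = 28/3 ≈ 9.3333)
H(A, m) = 0 (H(A, m) = 0*(-3) = 0)
z(W) = 196/3 - 28*W/3 (z(W) = 28*(7 - W)/3 = 196/3 - 28*W/3)
√(z(H(x, 21)) + 4197628) = √((196/3 - 28/3*0) + 4197628) = √((196/3 + 0) + 4197628) = √(196/3 + 4197628) = √(12593080/3) = 2*√9444810/3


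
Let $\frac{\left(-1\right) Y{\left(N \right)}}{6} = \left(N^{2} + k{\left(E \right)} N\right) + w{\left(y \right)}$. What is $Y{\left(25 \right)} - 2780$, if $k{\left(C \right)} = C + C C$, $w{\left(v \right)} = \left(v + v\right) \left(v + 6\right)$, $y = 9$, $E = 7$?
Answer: $-16550$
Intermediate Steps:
$w{\left(v \right)} = 2 v \left(6 + v\right)$
$k{\left(C \right)} = C + C^{2}$
$Y{\left(N \right)} = -1620 - 336 N - 6 N^{2}$ ($Y{\left(N \right)} = - 6 \left(\left(N^{2} + 7 \left(1 + 7\right) N\right) + 2 \cdot 9 \left(6 + 9\right)\right) = - 6 \left(\left(N^{2} + 7 \cdot 8 N\right) + 2 \cdot 9 \cdot 15\right) = - 6 \left(\left(N^{2} + 56 N\right) + 270\right) = - 6 \left(270 + N^{2} + 56 N\right) = -1620 - 336 N - 6 N^{2}$)
$Y{\left(25 \right)} - 2780 = \left(-1620 - 8400 - 6 \cdot 25^{2}\right) - 2780 = \left(-1620 - 8400 - 3750\right) - 2780 = -13770 - 2780 = -16550$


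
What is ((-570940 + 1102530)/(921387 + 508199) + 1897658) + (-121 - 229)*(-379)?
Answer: 1451250212039/714793 ≈ 2.0303e+6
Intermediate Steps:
((-570940 + 1102530)/(921387 + 508199) + 1897658) + (-121 - 229)*(-379) = (531590/1429586 + 1897658) - 350*(-379) = (531590*(1/1429586) + 1897658) + 132650 = (265795/714793 + 1897658) + 132650 = 1356432920589/714793 + 132650 = 1451250212039/714793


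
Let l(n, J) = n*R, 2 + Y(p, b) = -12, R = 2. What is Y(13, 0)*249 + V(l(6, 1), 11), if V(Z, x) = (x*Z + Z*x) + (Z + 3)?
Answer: -3207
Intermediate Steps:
Y(p, b) = -14 (Y(p, b) = -2 - 12 = -14)
l(n, J) = 2*n (l(n, J) = n*2 = 2*n)
V(Z, x) = 3 + Z + 2*Z*x (V(Z, x) = (Z*x + Z*x) + (3 + Z) = 2*Z*x + (3 + Z) = 3 + Z + 2*Z*x)
Y(13, 0)*249 + V(l(6, 1), 11) = -14*249 + (3 + 2*6 + 2*(2*6)*11) = -3486 + (3 + 12 + 2*12*11) = -3486 + (3 + 12 + 264) = -3486 + 279 = -3207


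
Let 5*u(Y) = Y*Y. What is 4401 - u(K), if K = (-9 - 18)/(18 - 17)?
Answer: 21276/5 ≈ 4255.2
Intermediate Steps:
K = -27 (K = -27/1 = -27*1 = -27)
u(Y) = Y²/5 (u(Y) = (Y*Y)/5 = Y²/5)
4401 - u(K) = 4401 - (-27)²/5 = 4401 - 729/5 = 21276/5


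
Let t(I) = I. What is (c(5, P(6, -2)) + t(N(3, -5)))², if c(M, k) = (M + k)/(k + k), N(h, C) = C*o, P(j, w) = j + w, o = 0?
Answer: 81/64 ≈ 1.2656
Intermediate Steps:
N(h, C) = 0 (N(h, C) = C*0 = 0)
c(M, k) = (M + k)/(2*k) (c(M, k) = (M + k)/((2*k)) = (M + k)*(1/(2*k)) = (M + k)/(2*k))
(c(5, P(6, -2)) + t(N(3, -5)))² = ((5 + (6 - 2))/(2*(6 - 2)) + 0)² = ((½)*(5 + 4)/4 + 0)² = ((½)*(¼)*9 + 0)² = (9/8 + 0)² = (9/8)² = 81/64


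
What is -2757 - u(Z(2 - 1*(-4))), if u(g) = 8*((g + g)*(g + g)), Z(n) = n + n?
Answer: -7365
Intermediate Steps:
Z(n) = 2*n
u(g) = 32*g² (u(g) = 8*((2*g)*(2*g)) = 8*(4*g²) = 32*g²)
-2757 - u(Z(2 - 1*(-4))) = -2757 - 32*(2*(2 - 1*(-4)))² = -2757 - 32*(2*(2 + 4))² = -2757 - 32*(2*6)² = -2757 - 32*12² = -2757 - 32*144 = -2757 - 1*4608 = -2757 - 4608 = -7365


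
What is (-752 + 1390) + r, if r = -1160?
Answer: -522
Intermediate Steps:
(-752 + 1390) + r = (-752 + 1390) - 1160 = 638 - 1160 = -522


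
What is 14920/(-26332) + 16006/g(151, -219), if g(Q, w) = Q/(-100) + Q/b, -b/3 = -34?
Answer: -3558773530/6583 ≈ -5.4060e+5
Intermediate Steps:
b = 102 (b = -3*(-34) = 102)
g(Q, w) = -Q/5100 (g(Q, w) = Q/(-100) + Q/102 = Q*(-1/100) + Q*(1/102) = -Q/100 + Q/102 = -Q/5100)
14920/(-26332) + 16006/g(151, -219) = 14920/(-26332) + 16006/((-1/5100*151)) = 14920*(-1/26332) + 16006/(-151/5100) = -3730/6583 + 16006*(-5100/151) = -3730/6583 - 540600 = -3558773530/6583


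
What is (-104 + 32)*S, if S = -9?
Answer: 648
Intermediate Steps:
(-104 + 32)*S = (-104 + 32)*(-9) = -72*(-9) = 648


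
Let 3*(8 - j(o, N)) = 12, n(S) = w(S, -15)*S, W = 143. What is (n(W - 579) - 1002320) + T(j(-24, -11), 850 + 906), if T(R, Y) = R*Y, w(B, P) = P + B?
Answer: -798660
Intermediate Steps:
w(B, P) = B + P
n(S) = S*(-15 + S) (n(S) = (S - 15)*S = (-15 + S)*S = S*(-15 + S))
j(o, N) = 4 (j(o, N) = 8 - 1/3*12 = 8 - 4 = 4)
(n(W - 579) - 1002320) + T(j(-24, -11), 850 + 906) = ((143 - 579)*(-15 + (143 - 579)) - 1002320) + 4*(850 + 906) = (-436*(-15 - 436) - 1002320) + 4*1756 = (-436*(-451) - 1002320) + 7024 = (196636 - 1002320) + 7024 = -805684 + 7024 = -798660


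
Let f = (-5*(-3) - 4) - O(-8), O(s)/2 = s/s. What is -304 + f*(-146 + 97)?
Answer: -745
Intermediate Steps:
O(s) = 2 (O(s) = 2*(s/s) = 2*1 = 2)
f = 9 (f = (-5*(-3) - 4) - 1*2 = (15 - 4) - 2 = 11 - 2 = 9)
-304 + f*(-146 + 97) = -304 + 9*(-146 + 97) = -304 + 9*(-49) = -304 - 441 = -745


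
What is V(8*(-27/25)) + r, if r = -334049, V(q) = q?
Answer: -8351441/25 ≈ -3.3406e+5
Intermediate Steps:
V(8*(-27/25)) + r = 8*(-27/25) - 334049 = -216/25 - 334049 = -8351441/25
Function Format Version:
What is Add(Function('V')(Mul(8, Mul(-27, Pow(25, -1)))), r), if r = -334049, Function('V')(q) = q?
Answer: Rational(-8351441, 25) ≈ -3.3406e+5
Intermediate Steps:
Add(Function('V')(Mul(8, Mul(-27, Pow(25, -1)))), r) = Add(Mul(8, Mul(-27, Pow(25, -1))), -334049) = Add(Mul(8, Mul(-27, Rational(1, 25))), -334049) = Add(Mul(8, Rational(-27, 25)), -334049) = Add(Rational(-216, 25), -334049) = Rational(-8351441, 25)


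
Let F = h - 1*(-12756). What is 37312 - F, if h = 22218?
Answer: 2338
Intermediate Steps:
F = 34974 (F = 22218 - 1*(-12756) = 22218 + 12756 = 34974)
37312 - F = 37312 - 1*34974 = 37312 - 34974 = 2338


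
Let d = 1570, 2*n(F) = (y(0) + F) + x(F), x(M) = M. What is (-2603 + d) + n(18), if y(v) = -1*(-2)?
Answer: -1014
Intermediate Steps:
y(v) = 2
n(F) = 1 + F (n(F) = ((2 + F) + F)/2 = (2 + 2*F)/2 = 1 + F)
(-2603 + d) + n(18) = (-2603 + 1570) + (1 + 18) = -1033 + 19 = -1014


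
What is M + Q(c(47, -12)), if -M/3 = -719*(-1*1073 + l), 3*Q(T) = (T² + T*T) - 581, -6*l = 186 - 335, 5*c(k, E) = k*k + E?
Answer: -106618713/50 ≈ -2.1324e+6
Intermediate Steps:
c(k, E) = E/5 + k²/5 (c(k, E) = (k*k + E)/5 = (k² + E)/5 = (E + k²)/5 = E/5 + k²/5)
l = 149/6 (l = -(186 - 335)/6 = -⅙*(-149) = 149/6 ≈ 24.833)
Q(T) = -581/3 + 2*T²/3 (Q(T) = ((T² + T*T) - 581)/3 = ((T² + T²) - 581)/3 = (2*T² - 581)/3 = (-581 + 2*T²)/3 = -581/3 + 2*T²/3)
M = -4521791/2 (M = -(-2157)*(-1*1073 + 149/6) = -(-2157)*(-1073 + 149/6) = -(-2157)*(-6289)/6 = -3*4521791/6 = -4521791/2 ≈ -2.2609e+6)
M + Q(c(47, -12)) = -4521791/2 + (-581/3 + 2*((⅕)*(-12) + (⅕)*47²)²/3) = -4521791/2 + (-581/3 + 2*(-12/5 + (⅕)*2209)²/3) = -4521791/2 + (-581/3 + 2*(-12/5 + 2209/5)²/3) = -4521791/2 + (-581/3 + 2*(2197/5)²/3) = -4521791/2 + (-581/3 + (⅔)*(4826809/25)) = -4521791/2 + (-581/3 + 9653618/75) = -4521791/2 + 3213031/25 = -106618713/50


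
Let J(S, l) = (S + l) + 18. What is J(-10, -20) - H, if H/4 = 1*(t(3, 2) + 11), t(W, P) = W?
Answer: -68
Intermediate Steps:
J(S, l) = 18 + S + l
H = 56 (H = 4*(1*(3 + 11)) = 4*(1*14) = 4*14 = 56)
J(-10, -20) - H = (18 - 10 - 20) - 1*56 = -12 - 56 = -68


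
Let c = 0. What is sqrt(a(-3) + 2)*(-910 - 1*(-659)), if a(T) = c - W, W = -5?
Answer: -251*sqrt(7) ≈ -664.08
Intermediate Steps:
a(T) = 5 (a(T) = 0 - 1*(-5) = 0 + 5 = 5)
sqrt(a(-3) + 2)*(-910 - 1*(-659)) = sqrt(5 + 2)*(-910 - 1*(-659)) = sqrt(7)*(-910 + 659) = sqrt(7)*(-251) = -251*sqrt(7)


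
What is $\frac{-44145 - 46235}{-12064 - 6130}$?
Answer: $\frac{45190}{9097} \approx 4.9676$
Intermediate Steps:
$\frac{-44145 - 46235}{-12064 - 6130} = - \frac{90380}{-18194} = \left(-90380\right) \left(- \frac{1}{18194}\right) = \frac{45190}{9097}$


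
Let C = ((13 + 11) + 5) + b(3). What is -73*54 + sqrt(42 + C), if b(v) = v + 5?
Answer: -3942 + sqrt(79) ≈ -3933.1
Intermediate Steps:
b(v) = 5 + v
C = 37 (C = ((13 + 11) + 5) + (5 + 3) = (24 + 5) + 8 = 29 + 8 = 37)
-73*54 + sqrt(42 + C) = -73*54 + sqrt(42 + 37) = -3942 + sqrt(79)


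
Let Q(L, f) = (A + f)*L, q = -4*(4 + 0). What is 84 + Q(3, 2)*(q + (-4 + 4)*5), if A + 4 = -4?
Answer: 372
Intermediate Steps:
q = -16 (q = -4*4 = -16)
A = -8 (A = -4 - 4 = -8)
Q(L, f) = L*(-8 + f) (Q(L, f) = (-8 + f)*L = L*(-8 + f))
84 + Q(3, 2)*(q + (-4 + 4)*5) = 84 + (3*(-8 + 2))*(-16 + (-4 + 4)*5) = 84 + (3*(-6))*(-16 + 0*5) = 84 - 18*(-16 + 0) = 84 - 18*(-16) = 84 + 288 = 372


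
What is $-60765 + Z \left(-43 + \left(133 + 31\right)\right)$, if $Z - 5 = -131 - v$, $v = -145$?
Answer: $-58466$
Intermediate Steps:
$Z = 19$ ($Z = 5 - -14 = 5 + \left(-131 + 145\right) = 5 + 14 = 19$)
$-60765 + Z \left(-43 + \left(133 + 31\right)\right) = -60765 + 19 \left(-43 + \left(133 + 31\right)\right) = -60765 + 19 \left(-43 + 164\right) = -60765 + 19 \cdot 121 = -60765 + 2299 = -58466$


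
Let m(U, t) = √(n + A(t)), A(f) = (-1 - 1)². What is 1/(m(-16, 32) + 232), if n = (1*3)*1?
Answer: 232/53817 - √7/53817 ≈ 0.0042617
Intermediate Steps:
n = 3 (n = 3*1 = 3)
A(f) = 4 (A(f) = (-2)² = 4)
m(U, t) = √7 (m(U, t) = √(3 + 4) = √7)
1/(m(-16, 32) + 232) = 1/(√7 + 232) = 1/(232 + √7)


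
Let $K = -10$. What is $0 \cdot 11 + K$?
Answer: $-10$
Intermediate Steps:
$0 \cdot 11 + K = 0 \cdot 11 - 10 = 0 - 10 = -10$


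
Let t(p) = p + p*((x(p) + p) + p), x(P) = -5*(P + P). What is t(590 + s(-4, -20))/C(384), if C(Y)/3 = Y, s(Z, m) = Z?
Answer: -1373291/576 ≈ -2384.2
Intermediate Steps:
x(P) = -10*P
C(Y) = 3*Y
t(p) = p - 8*p**2 (t(p) = p + p*((-10*p + p) + p) = p + p*(-9*p + p) = p + p*(-8*p) = p - 8*p**2)
t(590 + s(-4, -20))/C(384) = ((590 - 4)*(1 - 8*(590 - 4)))/((3*384)) = (586*(1 - 8*586))/1152 = (586*(1 - 4688))*(1/1152) = (586*(-4687))*(1/1152) = -2746582*1/1152 = -1373291/576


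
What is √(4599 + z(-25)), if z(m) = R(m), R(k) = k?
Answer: √4574 ≈ 67.631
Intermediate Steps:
z(m) = m
√(4599 + z(-25)) = √(4599 - 25) = √4574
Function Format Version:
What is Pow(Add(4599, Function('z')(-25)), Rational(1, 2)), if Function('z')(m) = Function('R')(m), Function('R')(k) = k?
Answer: Pow(4574, Rational(1, 2)) ≈ 67.631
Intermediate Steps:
Function('z')(m) = m
Pow(Add(4599, Function('z')(-25)), Rational(1, 2)) = Pow(Add(4599, -25), Rational(1, 2)) = Pow(4574, Rational(1, 2))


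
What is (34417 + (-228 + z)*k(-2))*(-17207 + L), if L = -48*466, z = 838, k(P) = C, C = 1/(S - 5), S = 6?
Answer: -1386193525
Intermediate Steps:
C = 1 (C = 1/(6 - 5) = 1/1 = 1)
k(P) = 1
L = -22368
(34417 + (-228 + z)*k(-2))*(-17207 + L) = (34417 + (-228 + 838)*1)*(-17207 - 22368) = (34417 + 610*1)*(-39575) = (34417 + 610)*(-39575) = 35027*(-39575) = -1386193525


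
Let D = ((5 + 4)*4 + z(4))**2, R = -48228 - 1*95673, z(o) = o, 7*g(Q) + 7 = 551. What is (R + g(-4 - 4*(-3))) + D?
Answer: -995563/7 ≈ -1.4222e+5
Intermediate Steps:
g(Q) = 544/7 (g(Q) = -1 + (1/7)*551 = -1 + 551/7 = 544/7)
R = -143901 (R = -48228 - 95673 = -143901)
D = 1600 (D = ((5 + 4)*4 + 4)**2 = (9*4 + 4)**2 = (36 + 4)**2 = 40**2 = 1600)
(R + g(-4 - 4*(-3))) + D = (-143901 + 544/7) + 1600 = -1006763/7 + 1600 = -995563/7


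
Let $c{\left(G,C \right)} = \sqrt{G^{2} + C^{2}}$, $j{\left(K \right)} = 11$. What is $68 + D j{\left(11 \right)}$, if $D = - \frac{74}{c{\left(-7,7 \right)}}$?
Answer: $68 - \frac{407 \sqrt{2}}{7} \approx -14.226$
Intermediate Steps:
$c{\left(G,C \right)} = \sqrt{C^{2} + G^{2}}$
$D = - \frac{37 \sqrt{2}}{7}$ ($D = - \frac{74}{\sqrt{7^{2} + \left(-7\right)^{2}}} = - \frac{74}{\sqrt{49 + 49}} = - \frac{74}{\sqrt{98}} = - \frac{74}{7 \sqrt{2}} = - 74 \frac{\sqrt{2}}{14} = - \frac{37 \sqrt{2}}{7} \approx -7.4751$)
$68 + D j{\left(11 \right)} = 68 + - \frac{37 \sqrt{2}}{7} \cdot 11 = 68 - \frac{407 \sqrt{2}}{7}$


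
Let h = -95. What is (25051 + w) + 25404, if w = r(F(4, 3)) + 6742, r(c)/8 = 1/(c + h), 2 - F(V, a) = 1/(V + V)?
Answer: 42611701/745 ≈ 57197.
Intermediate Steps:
F(V, a) = 2 - 1/(2*V) (F(V, a) = 2 - 1/(V + V) = 2 - 1/(2*V))
r(c) = 8/(-95 + c) (r(c) = 8/(c - 95) = 8/(-95 + c))
w = 5022726/745 (w = 8/(-95 + (2 - 1/2/4)) + 6742 = 8/(-95 + (2 - 1/2*1/4)) + 6742 = 8/(-95 + (2 - 1/8)) + 6742 = 8/(-95 + 15/8) + 6742 = 8/(-745/8) + 6742 = 8*(-8/745) + 6742 = -64/745 + 6742 = 5022726/745 ≈ 6741.9)
(25051 + w) + 25404 = (25051 + 5022726/745) + 25404 = 23685721/745 + 25404 = 42611701/745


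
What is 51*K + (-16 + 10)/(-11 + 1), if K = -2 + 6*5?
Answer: 7143/5 ≈ 1428.6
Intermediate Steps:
K = 28 (K = -2 + 30 = 28)
51*K + (-16 + 10)/(-11 + 1) = 51*28 + (-16 + 10)/(-11 + 1) = 1428 - 6/(-10) = 1428 - 6*(-⅒) = 1428 + ⅗ = 7143/5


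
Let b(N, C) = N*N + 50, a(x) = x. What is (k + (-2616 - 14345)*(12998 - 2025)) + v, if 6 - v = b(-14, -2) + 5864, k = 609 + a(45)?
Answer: -186118503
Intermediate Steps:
b(N, C) = 50 + N² (b(N, C) = N² + 50 = 50 + N²)
k = 654 (k = 609 + 45 = 654)
v = -6104 (v = 6 - ((50 + (-14)²) + 5864) = 6 - ((50 + 196) + 5864) = 6 - (246 + 5864) = 6 - 1*6110 = 6 - 6110 = -6104)
(k + (-2616 - 14345)*(12998 - 2025)) + v = (654 + (-2616 - 14345)*(12998 - 2025)) - 6104 = (654 - 16961*10973) - 6104 = (654 - 186113053) - 6104 = -186112399 - 6104 = -186118503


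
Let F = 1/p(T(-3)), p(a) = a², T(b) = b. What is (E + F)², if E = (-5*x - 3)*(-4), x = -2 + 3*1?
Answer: 83521/81 ≈ 1031.1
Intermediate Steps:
x = 1 (x = -2 + 3 = 1)
E = 32 (E = (-5*1 - 3)*(-4) = (-5 - 3)*(-4) = -8*(-4) = 32)
F = ⅑ (F = 1/((-3)²) = 1/9 = ⅑ ≈ 0.11111)
(E + F)² = (32 + ⅑)² = (289/9)² = 83521/81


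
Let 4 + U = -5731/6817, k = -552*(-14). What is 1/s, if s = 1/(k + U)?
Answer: 52648777/6817 ≈ 7723.2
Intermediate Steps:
k = 7728
U = -32999/6817 (U = -4 - 5731/6817 = -32999/6817 ≈ -4.8407)
s = 6817/52648777 (s = 1/(7728 - 32999/6817) = 1/(52648777/6817) = 6817/52648777 ≈ 0.00012948)
1/s = 1/(6817/52648777) = 52648777/6817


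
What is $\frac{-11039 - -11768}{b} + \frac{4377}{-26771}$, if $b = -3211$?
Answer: $- \frac{1766874}{4524299} \approx -0.39053$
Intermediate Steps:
$\frac{-11039 - -11768}{b} + \frac{4377}{-26771} = \frac{-11039 - -11768}{-3211} + \frac{4377}{-26771} = \left(-11039 + 11768\right) \left(- \frac{1}{3211}\right) + 4377 \left(- \frac{1}{26771}\right) = 729 \left(- \frac{1}{3211}\right) - \frac{4377}{26771} = - \frac{729}{3211} - \frac{4377}{26771} = - \frac{1766874}{4524299}$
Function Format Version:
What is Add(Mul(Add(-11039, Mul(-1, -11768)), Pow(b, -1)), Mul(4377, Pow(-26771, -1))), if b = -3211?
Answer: Rational(-1766874, 4524299) ≈ -0.39053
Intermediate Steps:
Add(Mul(Add(-11039, Mul(-1, -11768)), Pow(b, -1)), Mul(4377, Pow(-26771, -1))) = Add(Mul(Add(-11039, Mul(-1, -11768)), Pow(-3211, -1)), Mul(4377, Pow(-26771, -1))) = Add(Mul(Add(-11039, 11768), Rational(-1, 3211)), Mul(4377, Rational(-1, 26771))) = Add(Mul(729, Rational(-1, 3211)), Rational(-4377, 26771)) = Add(Rational(-729, 3211), Rational(-4377, 26771)) = Rational(-1766874, 4524299)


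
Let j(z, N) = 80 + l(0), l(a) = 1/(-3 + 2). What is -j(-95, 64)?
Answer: -79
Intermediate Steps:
l(a) = -1 (l(a) = 1/(-1) = -1)
j(z, N) = 79 (j(z, N) = 80 - 1 = 79)
-j(-95, 64) = -1*79 = -79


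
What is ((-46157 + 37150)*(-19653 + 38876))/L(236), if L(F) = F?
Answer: -173141561/236 ≈ -7.3365e+5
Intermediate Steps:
((-46157 + 37150)*(-19653 + 38876))/L(236) = ((-46157 + 37150)*(-19653 + 38876))/236 = -9007*19223*(1/236) = -173141561*1/236 = -173141561/236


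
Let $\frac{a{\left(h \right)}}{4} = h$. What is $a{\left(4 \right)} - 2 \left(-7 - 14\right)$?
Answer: $58$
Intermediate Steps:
$a{\left(h \right)} = 4 h$
$a{\left(4 \right)} - 2 \left(-7 - 14\right) = 4 \cdot 4 - 2 \left(-7 - 14\right) = 16 - 2 \left(-7 - 14\right) = 16 - -42 = 16 + 42 = 58$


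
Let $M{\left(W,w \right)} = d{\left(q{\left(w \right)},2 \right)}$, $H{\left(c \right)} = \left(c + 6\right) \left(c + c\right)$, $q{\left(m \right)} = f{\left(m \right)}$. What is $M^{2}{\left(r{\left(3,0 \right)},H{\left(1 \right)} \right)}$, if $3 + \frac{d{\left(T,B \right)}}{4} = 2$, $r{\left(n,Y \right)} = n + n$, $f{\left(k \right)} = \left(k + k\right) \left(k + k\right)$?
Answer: $16$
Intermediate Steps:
$f{\left(k \right)} = 4 k^{2}$ ($f{\left(k \right)} = 2 k 2 k = 4 k^{2}$)
$q{\left(m \right)} = 4 m^{2}$
$r{\left(n,Y \right)} = 2 n$
$H{\left(c \right)} = 2 c \left(6 + c\right)$ ($H{\left(c \right)} = \left(6 + c\right) 2 c = 2 c \left(6 + c\right)$)
$d{\left(T,B \right)} = -4$ ($d{\left(T,B \right)} = -12 + 4 \cdot 2 = -12 + 8 = -4$)
$M{\left(W,w \right)} = -4$
$M^{2}{\left(r{\left(3,0 \right)},H{\left(1 \right)} \right)} = \left(-4\right)^{2} = 16$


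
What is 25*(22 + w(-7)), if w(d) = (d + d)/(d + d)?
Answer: 575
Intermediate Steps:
w(d) = 1 (w(d) = (2*d)/((2*d)) = (2*d)*(1/(2*d)) = 1)
25*(22 + w(-7)) = 25*(22 + 1) = 25*23 = 575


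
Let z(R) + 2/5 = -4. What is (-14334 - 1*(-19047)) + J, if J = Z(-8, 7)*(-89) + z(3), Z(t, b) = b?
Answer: 20428/5 ≈ 4085.6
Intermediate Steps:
z(R) = -22/5 (z(R) = -⅖ - 4 = -22/5)
J = -3137/5 (J = 7*(-89) - 22/5 = -623 - 22/5 = -3137/5 ≈ -627.40)
(-14334 - 1*(-19047)) + J = (-14334 - 1*(-19047)) - 3137/5 = (-14334 + 19047) - 3137/5 = 4713 - 3137/5 = 20428/5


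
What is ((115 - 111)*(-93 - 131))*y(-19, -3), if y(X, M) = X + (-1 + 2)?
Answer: 16128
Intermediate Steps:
y(X, M) = 1 + X (y(X, M) = X + 1 = 1 + X)
((115 - 111)*(-93 - 131))*y(-19, -3) = ((115 - 111)*(-93 - 131))*(1 - 19) = (4*(-224))*(-18) = -896*(-18) = 16128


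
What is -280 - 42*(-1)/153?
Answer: -14266/51 ≈ -279.73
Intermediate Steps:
-280 - 42*(-1)/153 = -280 + 42*(1/153) = -280 + 14/51 = -14266/51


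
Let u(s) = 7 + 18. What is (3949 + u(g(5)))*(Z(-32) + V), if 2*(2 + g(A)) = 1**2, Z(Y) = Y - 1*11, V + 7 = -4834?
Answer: -19409016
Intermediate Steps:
V = -4841 (V = -7 - 4834 = -4841)
Z(Y) = -11 + Y (Z(Y) = Y - 11 = -11 + Y)
g(A) = -3/2 (g(A) = -2 + (1/2)*1**2 = -2 + (1/2)*1 = -2 + 1/2 = -3/2)
u(s) = 25
(3949 + u(g(5)))*(Z(-32) + V) = (3949 + 25)*((-11 - 32) - 4841) = 3974*(-43 - 4841) = 3974*(-4884) = -19409016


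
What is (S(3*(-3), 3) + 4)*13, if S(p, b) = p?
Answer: -65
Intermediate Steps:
(S(3*(-3), 3) + 4)*13 = (3*(-3) + 4)*13 = (-9 + 4)*13 = -5*13 = -65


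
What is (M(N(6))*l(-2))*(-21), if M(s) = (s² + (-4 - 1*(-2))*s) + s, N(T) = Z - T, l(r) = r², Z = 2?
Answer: -1680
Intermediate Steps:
N(T) = 2 - T
M(s) = s² - s (M(s) = (s² + (-4 + 2)*s) + s = (s² - 2*s) + s = s² - s)
(M(N(6))*l(-2))*(-21) = (((2 - 1*6)*(-1 + (2 - 1*6)))*(-2)²)*(-21) = (((2 - 6)*(-1 + (2 - 6)))*4)*(-21) = (-4*(-1 - 4)*4)*(-21) = (-4*(-5)*4)*(-21) = (20*4)*(-21) = 80*(-21) = -1680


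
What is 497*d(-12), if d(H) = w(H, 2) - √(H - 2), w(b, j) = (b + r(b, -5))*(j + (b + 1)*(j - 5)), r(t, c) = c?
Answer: -295715 - 497*I*√14 ≈ -2.9572e+5 - 1859.6*I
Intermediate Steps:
w(b, j) = (-5 + b)*(j + (1 + b)*(-5 + j)) (w(b, j) = (b - 5)*(j + (b + 1)*(j - 5)) = (-5 + b)*(j + (1 + b)*(-5 + j)))
d(H) = 5 - √(-2 + H) - 3*H² + 14*H (d(H) = (25 - 10*2 - 5*H² + 20*H + 2*H² - 3*H*2) - √(H - 2) = (25 - 20 - 5*H² + 20*H + 2*H² - 6*H) - √(-2 + H) = (5 - 3*H² + 14*H) - √(-2 + H) = 5 - √(-2 + H) - 3*H² + 14*H)
497*d(-12) = 497*(5 - √(-2 - 12) - 3*(-12)² + 14*(-12)) = 497*(5 - √(-14) - 3*144 - 168) = 497*(5 - I*√14 - 432 - 168) = 497*(-595 - I*√14) = -295715 - 497*I*√14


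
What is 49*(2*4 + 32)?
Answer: 1960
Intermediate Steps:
49*(2*4 + 32) = 49*(8 + 32) = 49*40 = 1960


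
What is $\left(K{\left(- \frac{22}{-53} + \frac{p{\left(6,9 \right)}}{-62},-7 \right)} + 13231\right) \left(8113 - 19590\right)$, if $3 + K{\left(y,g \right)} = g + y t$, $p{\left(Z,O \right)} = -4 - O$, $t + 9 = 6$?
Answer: $- \frac{498538465419}{3286} \approx -1.5172 \cdot 10^{8}$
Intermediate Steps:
$t = -3$ ($t = -9 + 6 = -3$)
$K{\left(y,g \right)} = -3 + g - 3 y$ ($K{\left(y,g \right)} = -3 + \left(g + y \left(-3\right)\right) = -3 + \left(g - 3 y\right) = -3 + g - 3 y$)
$\left(K{\left(- \frac{22}{-53} + \frac{p{\left(6,9 \right)}}{-62},-7 \right)} + 13231\right) \left(8113 - 19590\right) = \left(\left(-3 - 7 - 3 \left(- \frac{22}{-53} + \frac{-4 - 9}{-62}\right)\right) + 13231\right) \left(8113 - 19590\right) = \left(\left(-3 - 7 - 3 \left(\left(-22\right) \left(- \frac{1}{53}\right) + \left(-4 - 9\right) \left(- \frac{1}{62}\right)\right)\right) + 13231\right) \left(-11477\right) = \left(\left(-3 - 7 - 3 \left(\frac{22}{53} - - \frac{13}{62}\right)\right) + 13231\right) \left(-11477\right) = \left(\left(-3 - 7 - 3 \left(\frac{22}{53} + \frac{13}{62}\right)\right) + 13231\right) \left(-11477\right) = \left(\left(-3 - 7 - \frac{6159}{3286}\right) + 13231\right) \left(-11477\right) = \left(- \frac{39019}{3286} + 13231\right) \left(-11477\right) = \frac{43438047}{3286} \left(-11477\right) = - \frac{498538465419}{3286}$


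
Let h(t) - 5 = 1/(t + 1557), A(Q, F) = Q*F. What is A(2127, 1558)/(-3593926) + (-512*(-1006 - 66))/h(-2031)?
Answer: 24605090996889/224052913 ≈ 1.0982e+5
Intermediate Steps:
A(Q, F) = F*Q
h(t) = 5 + 1/(1557 + t) (h(t) = 5 + 1/(t + 1557) = 5 + 1/(1557 + t))
A(2127, 1558)/(-3593926) + (-512*(-1006 - 66))/h(-2031) = (1558*2127)/(-3593926) + (-512*(-1006 - 66))/(((7786 + 5*(-2031))/(1557 - 2031))) = 3313866*(-1/3593926) + (-512*(-1072))/(((7786 - 10155)/(-474))) = -87207/94577 + 548864/((-1/474*(-2369))) = -87207/94577 + 548864/(2369/474) = -87207/94577 + 548864*(474/2369) = -87207/94577 + 260161536/2369 = 24605090996889/224052913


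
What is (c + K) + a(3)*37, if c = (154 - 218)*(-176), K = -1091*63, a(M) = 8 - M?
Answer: -57284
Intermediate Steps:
K = -68733
c = 11264 (c = -64*(-176) = 11264)
(c + K) + a(3)*37 = (11264 - 68733) + (8 - 1*3)*37 = -57469 + (8 - 3)*37 = -57469 + 5*37 = -57469 + 185 = -57284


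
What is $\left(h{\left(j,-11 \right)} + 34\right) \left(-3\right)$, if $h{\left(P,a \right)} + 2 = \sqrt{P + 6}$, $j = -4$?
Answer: $-96 - 3 \sqrt{2} \approx -100.24$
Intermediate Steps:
$h{\left(P,a \right)} = -2 + \sqrt{6 + P}$ ($h{\left(P,a \right)} = -2 + \sqrt{P + 6} = -2 + \sqrt{6 + P}$)
$\left(h{\left(j,-11 \right)} + 34\right) \left(-3\right) = \left(\left(-2 + \sqrt{6 - 4}\right) + 34\right) \left(-3\right) = \left(\left(-2 + \sqrt{2}\right) + 34\right) \left(-3\right) = \left(32 + \sqrt{2}\right) \left(-3\right) = -96 - 3 \sqrt{2}$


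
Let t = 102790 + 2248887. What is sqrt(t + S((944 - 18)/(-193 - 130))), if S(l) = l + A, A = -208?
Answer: sqrt(245326110203)/323 ≈ 1533.4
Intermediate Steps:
S(l) = -208 + l (S(l) = l - 208 = -208 + l)
t = 2351677
sqrt(t + S((944 - 18)/(-193 - 130))) = sqrt(2351677 + (-208 + (944 - 18)/(-193 - 130))) = sqrt(2351677 + (-208 + 926/(-323))) = sqrt(2351677 + (-208 + 926*(-1/323))) = sqrt(2351677 + (-208 - 926/323)) = sqrt(2351677 - 68110/323) = sqrt(759523561/323) = sqrt(245326110203)/323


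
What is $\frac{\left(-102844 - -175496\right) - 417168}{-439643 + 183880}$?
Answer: $\frac{344516}{255763} \approx 1.347$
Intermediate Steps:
$\frac{\left(-102844 - -175496\right) - 417168}{-439643 + 183880} = \frac{\left(-102844 + 175496\right) - 417168}{-255763} = \left(72652 - 417168\right) \left(- \frac{1}{255763}\right) = \left(-344516\right) \left(- \frac{1}{255763}\right) = \frac{344516}{255763}$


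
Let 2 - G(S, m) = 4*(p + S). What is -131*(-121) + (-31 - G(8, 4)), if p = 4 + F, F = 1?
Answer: 15870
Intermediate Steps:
p = 5 (p = 4 + 1 = 5)
G(S, m) = -18 - 4*S (G(S, m) = 2 - 4*(5 + S) = 2 - (20 + 4*S) = 2 + (-20 - 4*S) = -18 - 4*S)
-131*(-121) + (-31 - G(8, 4)) = -131*(-121) + (-31 - (-18 - 4*8)) = 15851 + (-31 - (-18 - 32)) = 15851 + (-31 - 1*(-50)) = 15851 + (-31 + 50) = 15851 + 19 = 15870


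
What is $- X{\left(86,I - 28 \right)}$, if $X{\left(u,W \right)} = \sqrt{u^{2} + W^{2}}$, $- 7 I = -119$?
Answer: $- \sqrt{7517} \approx -86.701$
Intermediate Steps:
$I = 17$ ($I = \left(- \frac{1}{7}\right) \left(-119\right) = 17$)
$X{\left(u,W \right)} = \sqrt{W^{2} + u^{2}}$
$- X{\left(86,I - 28 \right)} = - \sqrt{\left(17 - 28\right)^{2} + 86^{2}} = - \sqrt{\left(17 - 28\right)^{2} + 7396} = - \sqrt{\left(-11\right)^{2} + 7396} = - \sqrt{121 + 7396} = - \sqrt{7517}$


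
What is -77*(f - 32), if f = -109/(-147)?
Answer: 50545/21 ≈ 2406.9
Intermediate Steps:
f = 109/147 (f = -109*(-1/147) = 109/147 ≈ 0.74150)
-77*(f - 32) = -77*(109/147 - 32) = -77*(-4595/147) = 50545/21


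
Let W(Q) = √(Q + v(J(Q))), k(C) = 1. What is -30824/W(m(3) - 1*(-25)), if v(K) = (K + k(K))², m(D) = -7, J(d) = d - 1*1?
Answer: -15412*√38/57 ≈ -1666.8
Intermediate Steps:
J(d) = -1 + d (J(d) = d - 1 = -1 + d)
v(K) = (1 + K)² (v(K) = (K + 1)² = (1 + K)²)
W(Q) = √(Q + Q²) (W(Q) = √(Q + (1 + (-1 + Q))²) = √(Q + Q²))
-30824/W(m(3) - 1*(-25)) = -30824*1/(√(1 + (-7 - 1*(-25)))*√(-7 - 1*(-25))) = -30824*1/(√(1 + (-7 + 25))*√(-7 + 25)) = -30824*√2/(6*√(1 + 18)) = -30824*√38/114 = -15412*√38/57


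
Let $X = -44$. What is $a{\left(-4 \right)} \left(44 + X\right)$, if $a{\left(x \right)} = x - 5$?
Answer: $0$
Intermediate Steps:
$a{\left(x \right)} = -5 + x$
$a{\left(-4 \right)} \left(44 + X\right) = \left(-5 - 4\right) \left(44 - 44\right) = \left(-9\right) 0 = 0$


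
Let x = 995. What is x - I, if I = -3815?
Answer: 4810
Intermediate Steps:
x - I = 995 - 1*(-3815) = 995 + 3815 = 4810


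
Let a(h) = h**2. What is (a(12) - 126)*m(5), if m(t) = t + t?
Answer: 180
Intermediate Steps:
m(t) = 2*t
(a(12) - 126)*m(5) = (12**2 - 126)*(2*5) = (144 - 126)*10 = 18*10 = 180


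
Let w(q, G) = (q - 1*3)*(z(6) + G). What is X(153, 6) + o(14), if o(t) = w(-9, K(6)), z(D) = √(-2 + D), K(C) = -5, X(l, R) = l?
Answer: 189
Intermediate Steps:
w(q, G) = (-3 + q)*(2 + G) (w(q, G) = (q - 1*3)*(√(-2 + 6) + G) = (q - 3)*(√4 + G) = (-3 + q)*(2 + G))
o(t) = 36 (o(t) = -6 - 3*(-5) + 2*(-9) - 5*(-9) = -6 + 15 - 18 + 45 = 36)
X(153, 6) + o(14) = 153 + 36 = 189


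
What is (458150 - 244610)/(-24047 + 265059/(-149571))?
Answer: -887205315/99916636 ≈ -8.8795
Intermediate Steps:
(458150 - 244610)/(-24047 + 265059/(-149571)) = 213540/(-24047 + 265059*(-1/149571)) = 213540/(-24047 - 29451/16619) = 213540/(-399666544/16619) = 213540*(-16619/399666544) = -887205315/99916636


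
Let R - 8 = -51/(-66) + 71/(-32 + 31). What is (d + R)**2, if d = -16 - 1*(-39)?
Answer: 744769/484 ≈ 1538.8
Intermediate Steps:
R = -1369/22 (R = 8 + (-51/(-66) + 71/(-32 + 31)) = 8 + (-51*(-1/66) + 71/(-1)) = 8 + (17/22 + 71*(-1)) = 8 + (17/22 - 71) = 8 - 1545/22 = -1369/22 ≈ -62.227)
d = 23 (d = -16 + 39 = 23)
(d + R)**2 = (23 - 1369/22)**2 = (-863/22)**2 = 744769/484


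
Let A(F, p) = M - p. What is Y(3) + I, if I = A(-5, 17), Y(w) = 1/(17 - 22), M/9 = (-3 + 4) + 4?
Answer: 139/5 ≈ 27.800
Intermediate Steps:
M = 45 (M = 9*((-3 + 4) + 4) = 9*(1 + 4) = 9*5 = 45)
Y(w) = -⅕ (Y(w) = 1/(-5) = -⅕)
A(F, p) = 45 - p
I = 28 (I = 45 - 1*17 = 45 - 17 = 28)
Y(3) + I = -⅕ + 28 = 139/5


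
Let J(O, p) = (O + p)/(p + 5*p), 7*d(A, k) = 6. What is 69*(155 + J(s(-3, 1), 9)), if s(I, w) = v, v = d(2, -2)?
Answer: 449719/42 ≈ 10708.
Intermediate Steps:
d(A, k) = 6/7 (d(A, k) = (⅐)*6 = 6/7)
v = 6/7 ≈ 0.85714
s(I, w) = 6/7
J(O, p) = (O + p)/(6*p) (J(O, p) = (O + p)/((6*p)) = (O + p)*(1/(6*p)) = (O + p)/(6*p))
69*(155 + J(s(-3, 1), 9)) = 69*(155 + (⅙)*(6/7 + 9)/9) = 69*(155 + (⅙)*(⅑)*(69/7)) = 69*(155 + 23/126) = 69*(19553/126) = 449719/42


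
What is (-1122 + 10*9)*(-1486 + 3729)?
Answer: -2314776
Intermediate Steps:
(-1122 + 10*9)*(-1486 + 3729) = (-1122 + 90)*2243 = -1032*2243 = -2314776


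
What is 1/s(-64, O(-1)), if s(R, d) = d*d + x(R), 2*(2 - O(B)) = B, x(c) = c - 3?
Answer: -4/243 ≈ -0.016461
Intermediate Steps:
x(c) = -3 + c
O(B) = 2 - B/2
s(R, d) = -3 + R + d² (s(R, d) = d*d + (-3 + R) = d² + (-3 + R) = -3 + R + d²)
1/s(-64, O(-1)) = 1/(-3 - 64 + (2 - ½*(-1))²) = 1/(-3 - 64 + (2 + ½)²) = 1/(-3 - 64 + (5/2)²) = 1/(-3 - 64 + 25/4) = 1/(-243/4) = -4/243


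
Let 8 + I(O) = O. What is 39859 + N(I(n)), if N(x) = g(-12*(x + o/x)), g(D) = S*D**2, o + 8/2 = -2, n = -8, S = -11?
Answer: -1387439/4 ≈ -3.4686e+5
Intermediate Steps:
I(O) = -8 + O
o = -6 (o = -4 - 2 = -6)
g(D) = -11*D**2
N(x) = -11*(-12*x + 72/x)**2 (N(x) = -11*144*(x - 6/x)**2 = -11*(-12*x + 72/x)**2)
39859 + N(I(n)) = 39859 - 1584*(-6 + (-8 - 8)**2)**2/(-8 - 8)**2 = 39859 - 1584*(-6 + (-16)**2)**2/(-16)**2 = 39859 - 1584*1/256*(-6 + 256)**2 = 39859 - 1584*1/256*250**2 = 39859 - 1584*1/256*62500 = 39859 - 1546875/4 = -1387439/4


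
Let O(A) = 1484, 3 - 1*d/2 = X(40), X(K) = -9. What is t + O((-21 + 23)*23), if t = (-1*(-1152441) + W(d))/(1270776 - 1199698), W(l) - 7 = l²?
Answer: 53316388/35539 ≈ 1500.2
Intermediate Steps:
d = 24 (d = 6 - 2*(-9) = 6 + 18 = 24)
W(l) = 7 + l²
t = 576512/35539 (t = (-1*(-1152441) + (7 + 24²))/(1270776 - 1199698) = (1152441 + (7 + 576))/71078 = (1152441 + 583)*(1/71078) = 1153024*(1/71078) = 576512/35539 ≈ 16.222)
t + O((-21 + 23)*23) = 576512/35539 + 1484 = 53316388/35539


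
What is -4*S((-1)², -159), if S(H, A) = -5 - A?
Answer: -616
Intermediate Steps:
-4*S((-1)², -159) = -4*(-5 - 1*(-159)) = -4*(-5 + 159) = -4*154 = -616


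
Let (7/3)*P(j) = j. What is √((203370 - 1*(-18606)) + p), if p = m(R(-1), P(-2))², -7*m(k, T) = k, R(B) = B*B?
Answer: 5*√435073/7 ≈ 471.14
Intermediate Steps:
R(B) = B²
P(j) = 3*j/7
m(k, T) = -k/7
p = 1/49 (p = (-⅐*(-1)²)² = (-⅐*1)² = (-⅐)² = 1/49 ≈ 0.020408)
√((203370 - 1*(-18606)) + p) = √((203370 - 1*(-18606)) + 1/49) = √((203370 + 18606) + 1/49) = √(221976 + 1/49) = √(10876825/49) = 5*√435073/7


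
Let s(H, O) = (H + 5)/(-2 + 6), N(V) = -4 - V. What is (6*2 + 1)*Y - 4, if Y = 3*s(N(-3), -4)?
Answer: 35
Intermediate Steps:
s(H, O) = 5/4 + H/4 (s(H, O) = (5 + H)/4 = (5 + H)*(¼) = 5/4 + H/4)
Y = 3 (Y = 3*(5/4 + (-4 - 1*(-3))/4) = 3*(5/4 + (-4 + 3)/4) = 3*(5/4 + (¼)*(-1)) = 3*(5/4 - ¼) = 3*1 = 3)
(6*2 + 1)*Y - 4 = (6*2 + 1)*3 - 4 = (12 + 1)*3 - 4 = 13*3 - 4 = 39 - 4 = 35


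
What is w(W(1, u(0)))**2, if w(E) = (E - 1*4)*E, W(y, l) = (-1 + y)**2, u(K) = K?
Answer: 0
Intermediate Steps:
w(E) = E*(-4 + E) (w(E) = (E - 4)*E = (-4 + E)*E = E*(-4 + E))
w(W(1, u(0)))**2 = ((-1 + 1)**2*(-4 + (-1 + 1)**2))**2 = (0**2*(-4 + 0**2))**2 = (0*(-4 + 0))**2 = (0*(-4))**2 = 0**2 = 0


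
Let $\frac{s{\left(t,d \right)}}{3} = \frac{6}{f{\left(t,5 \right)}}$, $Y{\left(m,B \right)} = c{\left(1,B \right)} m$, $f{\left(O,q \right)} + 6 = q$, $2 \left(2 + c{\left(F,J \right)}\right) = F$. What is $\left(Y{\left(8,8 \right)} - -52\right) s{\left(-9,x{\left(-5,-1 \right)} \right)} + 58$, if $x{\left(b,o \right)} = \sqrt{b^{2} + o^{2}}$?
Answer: $-662$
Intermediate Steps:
$c{\left(F,J \right)} = -2 + \frac{F}{2}$
$f{\left(O,q \right)} = -6 + q$
$Y{\left(m,B \right)} = - \frac{3 m}{2}$ ($Y{\left(m,B \right)} = \left(-2 + \frac{1}{2} \cdot 1\right) m = \left(-2 + \frac{1}{2}\right) m = - \frac{3 m}{2}$)
$s{\left(t,d \right)} = -18$ ($s{\left(t,d \right)} = 3 \frac{6}{-6 + 5} = 3 \frac{6}{-1} = 3 \cdot 6 \left(-1\right) = 3 \left(-6\right) = -18$)
$\left(Y{\left(8,8 \right)} - -52\right) s{\left(-9,x{\left(-5,-1 \right)} \right)} + 58 = \left(\left(- \frac{3}{2}\right) 8 - -52\right) \left(-18\right) + 58 = \left(-12 + 52\right) \left(-18\right) + 58 = 40 \left(-18\right) + 58 = -720 + 58 = -662$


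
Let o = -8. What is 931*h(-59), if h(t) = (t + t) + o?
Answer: -117306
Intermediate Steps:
h(t) = -8 + 2*t (h(t) = (t + t) - 8 = 2*t - 8 = -8 + 2*t)
931*h(-59) = 931*(-8 + 2*(-59)) = 931*(-8 - 118) = 931*(-126) = -117306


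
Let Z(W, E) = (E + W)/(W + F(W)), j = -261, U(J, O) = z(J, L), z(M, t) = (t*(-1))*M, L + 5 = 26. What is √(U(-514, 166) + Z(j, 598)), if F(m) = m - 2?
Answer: √740899189/262 ≈ 103.89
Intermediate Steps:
L = 21 (L = -5 + 26 = 21)
F(m) = -2 + m
z(M, t) = -M*t (z(M, t) = (-t)*M = -M*t)
U(J, O) = -21*J (U(J, O) = -1*J*21 = -21*J)
Z(W, E) = (E + W)/(-2 + 2*W) (Z(W, E) = (E + W)/(W + (-2 + W)) = (E + W)/(-2 + 2*W))
√(U(-514, 166) + Z(j, 598)) = √(-21*(-514) + (598 - 261)/(2*(-1 - 261))) = √(10794 + (½)*337/(-262)) = √(10794 + (½)*(-1/262)*337) = √(10794 - 337/524) = √(5655719/524) = √740899189/262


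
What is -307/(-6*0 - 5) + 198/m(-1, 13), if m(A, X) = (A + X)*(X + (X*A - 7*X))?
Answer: 55709/910 ≈ 61.219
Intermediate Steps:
m(A, X) = (A + X)*(-6*X + A*X) (m(A, X) = (A + X)*(X + (A*X - 7*X)) = (A + X)*(X + (-7*X + A*X)) = (A + X)*(-6*X + A*X))
-307/(-6*0 - 5) + 198/m(-1, 13) = -307/(-6*0 - 5) + 198/((13*((-1)**2 - 6*(-1) - 6*13 - 1*13))) = -307/(0 - 5) + 198/((13*(1 + 6 - 78 - 13))) = -307/(-5) + 198/((13*(-84))) = -307*(-1/5) + 198/(-1092) = 307/5 + 198*(-1/1092) = 307/5 - 33/182 = 55709/910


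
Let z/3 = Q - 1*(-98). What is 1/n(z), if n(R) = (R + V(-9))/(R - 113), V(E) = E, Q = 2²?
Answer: 193/297 ≈ 0.64983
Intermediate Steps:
Q = 4
z = 306 (z = 3*(4 - 1*(-98)) = 3*(4 + 98) = 3*102 = 306)
n(R) = (-9 + R)/(-113 + R) (n(R) = (R - 9)/(R - 113) = (-9 + R)/(-113 + R))
1/n(z) = 1/((-9 + 306)/(-113 + 306)) = 1/(297/193) = 193/297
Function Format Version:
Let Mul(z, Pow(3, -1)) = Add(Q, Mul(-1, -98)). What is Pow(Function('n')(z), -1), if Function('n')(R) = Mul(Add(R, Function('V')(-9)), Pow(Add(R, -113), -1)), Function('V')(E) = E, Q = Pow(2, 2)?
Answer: Rational(193, 297) ≈ 0.64983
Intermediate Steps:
Q = 4
z = 306 (z = Mul(3, Add(4, Mul(-1, -98))) = Mul(3, Add(4, 98)) = Mul(3, 102) = 306)
Function('n')(R) = Mul(Pow(Add(-113, R), -1), Add(-9, R)) (Function('n')(R) = Mul(Add(R, -9), Pow(Add(R, -113), -1)) = Mul(Add(-9, R), Pow(Add(-113, R), -1)) = Mul(Pow(Add(-113, R), -1), Add(-9, R)))
Pow(Function('n')(z), -1) = Pow(Mul(Pow(Add(-113, 306), -1), Add(-9, 306)), -1) = Pow(Mul(Pow(193, -1), 297), -1) = Pow(Mul(Rational(1, 193), 297), -1) = Pow(Rational(297, 193), -1) = Rational(193, 297)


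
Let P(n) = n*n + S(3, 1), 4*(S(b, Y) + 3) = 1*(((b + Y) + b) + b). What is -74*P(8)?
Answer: -4699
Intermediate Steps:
S(b, Y) = -3 + Y/4 + 3*b/4 (S(b, Y) = -3 + (1*(((b + Y) + b) + b))/4 = -3 + (1*(((Y + b) + b) + b))/4 = -3 + (1*((Y + 2*b) + b))/4 = -3 + (1*(Y + 3*b))/4 = -3 + (Y + 3*b)/4 = -3 + (Y/4 + 3*b/4) = -3 + Y/4 + 3*b/4)
P(n) = -½ + n² (P(n) = n*n + (-3 + (¼)*1 + (¾)*3) = n² + (-3 + ¼ + 9/4) = n² - ½ = -½ + n²)
-74*P(8) = -74*(-½ + 8²) = -74*(-½ + 64) = -74*127/2 = -4699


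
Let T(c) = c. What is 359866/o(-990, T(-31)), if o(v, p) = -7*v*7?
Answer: 179933/24255 ≈ 7.4184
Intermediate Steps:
o(v, p) = -49*v
359866/o(-990, T(-31)) = 359866/((-49*(-990))) = 359866/48510 = 359866*(1/48510) = 179933/24255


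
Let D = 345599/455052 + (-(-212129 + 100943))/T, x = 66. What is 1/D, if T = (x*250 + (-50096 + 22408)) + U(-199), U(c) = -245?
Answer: -1734203172/15548059435 ≈ -0.11154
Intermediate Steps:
T = -11433 (T = (66*250 + (-50096 + 22408)) - 245 = (16500 - 27688) - 245 = -11188 - 245 = -11433)
D = -15548059435/1734203172 (D = 345599/455052 - (-212129 + 100943)/(-11433) = 345599*(1/455052) - 1*(-111186)*(-1/11433) = 345599/455052 + 111186*(-1/11433) = 345599/455052 - 37062/3811 = -15548059435/1734203172 ≈ -8.9655)
1/D = 1/(-15548059435/1734203172) = -1734203172/15548059435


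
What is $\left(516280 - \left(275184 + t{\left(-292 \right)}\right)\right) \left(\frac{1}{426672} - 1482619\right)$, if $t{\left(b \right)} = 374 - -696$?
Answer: $- \frac{75919265372221571}{213336} \approx -3.5587 \cdot 10^{11}$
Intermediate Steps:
$t{\left(b \right)} = 1070$ ($t{\left(b \right)} = 374 + 696 = 1070$)
$\left(516280 - \left(275184 + t{\left(-292 \right)}\right)\right) \left(\frac{1}{426672} - 1482619\right) = \left(516280 - 276254\right) \left(\frac{1}{426672} - 1482619\right) = \left(516280 - 276254\right) \left(- \frac{632592013967}{426672}\right) = 240026 \left(- \frac{632592013967}{426672}\right) = - \frac{75919265372221571}{213336}$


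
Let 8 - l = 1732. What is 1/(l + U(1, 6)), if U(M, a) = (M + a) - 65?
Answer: -1/1782 ≈ -0.00056117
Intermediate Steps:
l = -1724 (l = 8 - 1*1732 = 8 - 1732 = -1724)
U(M, a) = -65 + M + a
1/(l + U(1, 6)) = 1/(-1724 + (-65 + 1 + 6)) = 1/(-1724 - 58) = 1/(-1782) = -1/1782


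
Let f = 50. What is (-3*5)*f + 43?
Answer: -707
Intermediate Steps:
(-3*5)*f + 43 = -3*5*50 + 43 = -15*50 + 43 = -750 + 43 = -707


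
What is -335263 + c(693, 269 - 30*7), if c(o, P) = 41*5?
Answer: -335058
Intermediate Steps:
c(o, P) = 205
-335263 + c(693, 269 - 30*7) = -335263 + 205 = -335058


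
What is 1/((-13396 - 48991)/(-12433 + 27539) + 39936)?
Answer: 1162/46400833 ≈ 2.5043e-5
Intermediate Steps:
1/((-13396 - 48991)/(-12433 + 27539) + 39936) = 1/(-62387/15106 + 39936) = 1/(-62387*1/15106 + 39936) = 1/(-4799/1162 + 39936) = 1/(46400833/1162) = 1162/46400833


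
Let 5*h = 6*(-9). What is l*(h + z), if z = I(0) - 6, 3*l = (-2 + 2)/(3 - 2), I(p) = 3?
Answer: 0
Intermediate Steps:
l = 0 (l = ((-2 + 2)/(3 - 2))/3 = (0/1)/3 = (0*1)/3 = (⅓)*0 = 0)
h = -54/5 (h = (6*(-9))/5 = (⅕)*(-54) = -54/5 ≈ -10.800)
z = -3 (z = 3 - 6 = -3)
l*(h + z) = 0*(-54/5 - 3) = 0*(-69/5) = 0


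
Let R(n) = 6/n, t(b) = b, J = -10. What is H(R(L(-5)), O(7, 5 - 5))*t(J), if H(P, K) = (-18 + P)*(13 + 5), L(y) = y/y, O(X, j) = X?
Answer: 2160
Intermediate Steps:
L(y) = 1
H(P, K) = -324 + 18*P (H(P, K) = (-18 + P)*18 = -324 + 18*P)
H(R(L(-5)), O(7, 5 - 5))*t(J) = (-324 + 18*(6/1))*(-10) = (-324 + 18*(6*1))*(-10) = (-324 + 18*6)*(-10) = (-324 + 108)*(-10) = -216*(-10) = 2160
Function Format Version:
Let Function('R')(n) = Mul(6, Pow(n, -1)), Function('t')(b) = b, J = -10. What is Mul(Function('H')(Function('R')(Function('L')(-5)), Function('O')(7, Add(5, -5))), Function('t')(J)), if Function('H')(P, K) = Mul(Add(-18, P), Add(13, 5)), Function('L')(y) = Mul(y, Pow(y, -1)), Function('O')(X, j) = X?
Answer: 2160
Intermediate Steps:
Function('L')(y) = 1
Function('H')(P, K) = Add(-324, Mul(18, P)) (Function('H')(P, K) = Mul(Add(-18, P), 18) = Add(-324, Mul(18, P)))
Mul(Function('H')(Function('R')(Function('L')(-5)), Function('O')(7, Add(5, -5))), Function('t')(J)) = Mul(Add(-324, Mul(18, Mul(6, Pow(1, -1)))), -10) = Mul(Add(-324, Mul(18, Mul(6, 1))), -10) = Mul(Add(-324, Mul(18, 6)), -10) = Mul(Add(-324, 108), -10) = Mul(-216, -10) = 2160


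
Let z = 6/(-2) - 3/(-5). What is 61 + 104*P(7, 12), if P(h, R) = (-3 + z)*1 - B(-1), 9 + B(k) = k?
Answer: 2697/5 ≈ 539.40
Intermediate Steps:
z = -12/5 (z = 6*(-1/2) - 3*(-1/5) = -3 + 3/5 = -12/5 ≈ -2.4000)
B(k) = -9 + k
P(h, R) = 23/5 (P(h, R) = (-3 - 12/5)*1 - (-9 - 1) = -27/5*1 - 1*(-10) = -27/5 + 10 = 23/5)
61 + 104*P(7, 12) = 61 + 104*(23/5) = 61 + 2392/5 = 2697/5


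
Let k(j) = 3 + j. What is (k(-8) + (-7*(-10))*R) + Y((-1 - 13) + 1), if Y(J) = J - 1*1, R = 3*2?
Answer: 401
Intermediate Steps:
R = 6
Y(J) = -1 + J (Y(J) = J - 1 = -1 + J)
(k(-8) + (-7*(-10))*R) + Y((-1 - 13) + 1) = ((3 - 8) - 7*(-10)*6) + (-1 + ((-1 - 13) + 1)) = (-5 + 70*6) + (-1 + (-14 + 1)) = (-5 + 420) + (-1 - 13) = 415 - 14 = 401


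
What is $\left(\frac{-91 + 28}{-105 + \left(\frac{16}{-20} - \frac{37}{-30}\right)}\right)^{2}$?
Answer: $\frac{3572100}{9840769} \approx 0.36299$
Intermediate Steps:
$\left(\frac{-91 + 28}{-105 + \left(\frac{16}{-20} - \frac{37}{-30}\right)}\right)^{2} = \left(- \frac{63}{-105 + \left(16 \left(- \frac{1}{20}\right) - - \frac{37}{30}\right)}\right)^{2} = \left(- \frac{63}{-105 + \left(- \frac{4}{5} + \frac{37}{30}\right)}\right)^{2} = \left(- \frac{63}{-105 + \frac{13}{30}}\right)^{2} = \left(- \frac{63}{- \frac{3137}{30}}\right)^{2} = \left(\left(-63\right) \left(- \frac{30}{3137}\right)\right)^{2} = \left(\frac{1890}{3137}\right)^{2} = \frac{3572100}{9840769}$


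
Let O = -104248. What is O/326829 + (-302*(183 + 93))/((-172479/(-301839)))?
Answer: -2740890328875568/18790379697 ≈ -1.4587e+5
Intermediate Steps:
O/326829 + (-302*(183 + 93))/((-172479/(-301839))) = -104248/326829 + (-302*(183 + 93))/((-172479/(-301839))) = -104248*1/326829 + (-302*276)/((-172479*(-1/301839))) = -104248/326829 - 83352/57493/100613 = -104248/326829 - 83352*100613/57493 = -104248/326829 - 8386294776/57493 = -2740890328875568/18790379697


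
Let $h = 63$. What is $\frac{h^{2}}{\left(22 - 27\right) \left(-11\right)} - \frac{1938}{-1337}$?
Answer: $\frac{5413143}{73535} \approx 73.613$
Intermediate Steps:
$\frac{h^{2}}{\left(22 - 27\right) \left(-11\right)} - \frac{1938}{-1337} = \frac{63^{2}}{\left(22 - 27\right) \left(-11\right)} - \frac{1938}{-1337} = \frac{3969}{\left(-5\right) \left(-11\right)} - - \frac{1938}{1337} = \frac{3969}{55} + \frac{1938}{1337} = \frac{5413143}{73535}$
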